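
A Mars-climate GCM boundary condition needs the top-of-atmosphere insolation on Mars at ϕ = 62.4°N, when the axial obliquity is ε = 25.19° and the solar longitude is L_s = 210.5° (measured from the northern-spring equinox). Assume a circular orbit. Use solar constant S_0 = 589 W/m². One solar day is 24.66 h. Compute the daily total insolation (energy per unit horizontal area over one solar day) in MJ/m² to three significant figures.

3.21 MJ/m²

Solar declination: sin δ = sin ε · sin L_s = sin 25.19° × sin 210.5° = -0.21602, so δ = -12.475°.
cos h₀ = −tan(+62.4°) tan(-12.475°) = 0.4232, h₀ = 1.1338 rad.
Bracket: h₀ sin ϕ sin δ + cos ϕ cos δ sin h₀ = 1.1338×0.88620×-0.21602 + 0.46330×0.97639×0.90604 = -0.217051 + 0.409858 = 0.192807.
Q̄ = (S_0/π) × [bracket] = (589/π) × 0.192807 = 36.148 W/m².
Daily total = Q̄ × 24.66 h × 3600 s/h = 36.148 × 24.66 × 3600 / 10⁶ = 3.209 MJ/m².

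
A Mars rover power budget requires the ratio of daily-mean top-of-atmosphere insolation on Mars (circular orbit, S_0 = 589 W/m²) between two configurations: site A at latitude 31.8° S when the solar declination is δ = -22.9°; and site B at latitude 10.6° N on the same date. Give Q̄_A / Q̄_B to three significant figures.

— Configuration A (ϕ=-31.8°):
cos h₀ = −tan(-31.8°) tan(-22.900°) = -0.2619, h₀ = 1.8358 rad.
Bracket: h₀ sin ϕ sin δ + cos ϕ cos δ sin h₀ = 1.8358×-0.52696×-0.38912 + 0.84989×0.92119×0.96509 = 0.376432 + 0.755579 = 1.132011.
Q̄ = (S_0/π) × [bracket] = (589/π) × 1.132011 = 212.23 W/m².
— Configuration B (ϕ=+10.6°):
cos h₀ = −tan(+10.6°) tan(-22.900°) = 0.0791, h₀ = 1.4917 rad.
Bracket: h₀ sin ϕ sin δ + cos ϕ cos δ sin h₀ = 1.4917×0.18395×-0.38912 + 0.98294×0.92119×0.99687 = -0.106774 + 0.902640 = 0.795866.
Q̄ = (S_0/π) × [bracket] = (589/π) × 0.795866 = 149.21 W/m².
Ratio Q̄_A / Q̄_B = 212.23 / 149.21 = 1.422.

Q̄_A / Q̄_B ≈ 1.42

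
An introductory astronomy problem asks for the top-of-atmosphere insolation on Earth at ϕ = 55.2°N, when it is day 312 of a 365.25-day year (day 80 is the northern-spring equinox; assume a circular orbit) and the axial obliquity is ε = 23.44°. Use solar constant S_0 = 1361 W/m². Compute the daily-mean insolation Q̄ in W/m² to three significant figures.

Solar longitude: L_s = 360° × (312 − 80)/365.25 = 228.665°.
sin δ = sin 23.44° × sin 228.665° = -0.29869, so δ = -17.379°.
cos h₀ = −tan(+55.2°) tan(-17.379°) = 0.4503, h₀ = 1.1037 rad.
Bracket: h₀ sin ϕ sin δ + cos ϕ cos δ sin h₀ = 1.1037×0.82115×-0.29869 + 0.57071×0.95435×0.89287 = -0.270704 + 0.486308 = 0.215604.
Q̄ = (S_0/π) × [bracket] = (1361/π) × 0.215604 = 93.40 W/m².

Q̄ ≈ 93.4 W/m²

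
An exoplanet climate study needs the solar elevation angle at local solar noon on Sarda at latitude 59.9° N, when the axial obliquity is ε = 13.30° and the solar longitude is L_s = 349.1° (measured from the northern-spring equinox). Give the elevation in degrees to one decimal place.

Solar declination: sin δ = sin ε · sin L_s = sin 13.30° × sin 349.1° = -0.04350, so δ = -2.493°.
At local noon the hour angle is zero, so the zenith angle equals |ϕ − δ| = |+59.9° − (-2.493°)| = 62.393°.
Elevation = 90° − 62.393° = 27.6°.

27.6°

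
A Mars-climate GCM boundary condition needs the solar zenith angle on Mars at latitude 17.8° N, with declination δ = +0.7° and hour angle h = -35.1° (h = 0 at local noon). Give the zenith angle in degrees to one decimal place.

θ_z = 38.5°

cos θ_z = sin φ sin δ + cos φ cos δ cos h = 0.003735 + 0.778926 = 0.782661.
θ_z = arccos(0.782661) = 38.5°.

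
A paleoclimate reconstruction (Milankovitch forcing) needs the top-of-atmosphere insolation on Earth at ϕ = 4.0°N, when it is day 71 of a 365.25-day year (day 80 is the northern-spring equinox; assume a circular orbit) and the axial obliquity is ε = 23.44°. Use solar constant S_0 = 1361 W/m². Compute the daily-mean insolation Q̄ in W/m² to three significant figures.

Solar longitude: L_s = 360° × (71 − 80)/365.25 = -8.871°, i.e. -8.871° + 360° = 351.129°.
sin δ = sin 23.44° × sin 351.129° = -0.06134, so δ = -3.517°.
cos h₀ = −tan(+4.0°) tan(-3.517°) = 0.0043, h₀ = 1.5665 rad.
Bracket: h₀ sin ϕ sin δ + cos ϕ cos δ sin h₀ = 1.5665×0.06976×-0.06134 + 0.99756×0.99812×0.99999 = -0.006703 + 0.995675 = 0.988972.
Q̄ = (S_0/π) × [bracket] = (1361/π) × 0.988972 = 428.4 W/m².

Q̄ ≈ 428 W/m²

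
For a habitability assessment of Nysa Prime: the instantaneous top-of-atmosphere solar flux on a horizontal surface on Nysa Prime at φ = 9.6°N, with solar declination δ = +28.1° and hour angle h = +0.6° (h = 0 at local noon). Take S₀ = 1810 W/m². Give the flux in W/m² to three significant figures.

1.72e+03 W/m²

cos θ_z = sin φ sin δ + cos φ cos δ cos h = 0.078550 + 0.869726 = 0.948276.
Flux = S₀ · cos θ_z = 1810 × 0.948276 = 1716 W/m².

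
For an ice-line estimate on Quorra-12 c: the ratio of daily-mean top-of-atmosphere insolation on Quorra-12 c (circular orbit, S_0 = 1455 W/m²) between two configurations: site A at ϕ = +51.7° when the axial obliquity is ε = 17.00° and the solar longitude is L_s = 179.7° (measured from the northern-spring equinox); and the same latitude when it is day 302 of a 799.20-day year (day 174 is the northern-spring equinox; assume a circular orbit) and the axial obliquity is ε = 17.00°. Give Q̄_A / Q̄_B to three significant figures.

Q̄_A / Q̄_B ≈ 0.664

— Configuration A (ϕ=+51.7°):
Solar declination: sin δ = sin ε · sin L_s = sin 17.00° × sin 179.7° = 0.00153, so δ = +0.088°.
cos h₀ = −tan(+51.7°) tan(+0.088°) = -0.0019, h₀ = 1.5727 rad.
Bracket: h₀ sin ϕ sin δ + cos ϕ cos δ sin h₀ = 1.5727×0.78478×0.00153 + 0.61978×1.00000×1.00000 = 0.001888 + 0.619780 = 0.621668.
Q̄ = (S_0/π) × [bracket] = (1455/π) × 0.621668 = 287.92 W/m².
— Configuration B (ϕ=+51.7°):
Solar longitude: L_s = 360° × (302 − 174)/799.20 = 57.658°.
sin δ = sin 17.00° × sin 57.658° = 0.24702, so δ = +14.301°.
cos h₀ = −tan(+51.7°) tan(+14.301°) = -0.3228, h₀ = 1.8995 rad.
Bracket: h₀ sin ϕ sin δ + cos ϕ cos δ sin h₀ = 1.8995×0.78478×0.24702 + 0.61978×0.96901×0.94647 = 0.368230 + 0.568424 = 0.936654.
Q̄ = (S_0/π) × [bracket] = (1455/π) × 0.936654 = 433.80 W/m².
Ratio Q̄_A / Q̄_B = 287.92 / 433.80 = 0.6637.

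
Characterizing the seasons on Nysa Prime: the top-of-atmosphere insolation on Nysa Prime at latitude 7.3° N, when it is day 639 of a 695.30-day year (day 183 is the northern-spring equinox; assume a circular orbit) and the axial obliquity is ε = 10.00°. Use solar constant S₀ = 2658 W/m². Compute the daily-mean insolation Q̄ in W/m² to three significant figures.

Solar longitude: λ_s = 360° × (639 − 183)/695.30 = 236.100°.
sin δ = sin 10.00° × sin 236.100° = -0.14413, so δ = -8.287°.
cos H₀ = −tan(+7.3°) tan(-8.287°) = 0.0187, H₀ = 1.5521 rad.
Bracket: H₀ sin φ sin δ + cos φ cos δ sin H₀ = 1.5521×0.12706×-0.14413 + 0.99189×0.98956×0.99983 = -0.028424 + 0.981368 = 0.952944.
Q̄ = (S₀/π) × [bracket] = (2658/π) × 0.952944 = 806.3 W/m².

Q̄ ≈ 806 W/m²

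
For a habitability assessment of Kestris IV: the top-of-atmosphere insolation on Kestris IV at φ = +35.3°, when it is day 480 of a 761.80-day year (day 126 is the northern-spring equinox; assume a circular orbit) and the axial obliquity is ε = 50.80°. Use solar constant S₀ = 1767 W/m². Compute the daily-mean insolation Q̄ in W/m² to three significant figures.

Q̄ ≈ 543 W/m²

Solar longitude: λ_s = 360° × (480 − 126)/761.80 = 167.288°.
sin δ = sin 50.80° × sin 167.288° = 0.17053, so δ = +9.818°.
cos H₀ = −tan(+35.3°) tan(+9.818°) = -0.1225, H₀ = 1.6936 rad.
Bracket: H₀ sin φ sin δ + cos φ cos δ sin H₀ = 1.6936×0.57786×0.17053 + 0.81614×0.98535×0.99246 = 0.166892 + 0.798120 = 0.965012.
Q̄ = (S₀/π) × [bracket] = (1767/π) × 0.965012 = 542.8 W/m².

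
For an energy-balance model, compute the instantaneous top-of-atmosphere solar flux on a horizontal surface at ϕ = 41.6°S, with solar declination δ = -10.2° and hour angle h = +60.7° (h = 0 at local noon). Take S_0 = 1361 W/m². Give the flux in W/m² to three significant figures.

cos θ_z = sin ϕ sin δ + cos ϕ cos δ cos h = 0.117571 + 0.360175 = 0.477746.
Flux = S_0 · cos θ_z = 1361 × 0.477746 = 650.2 W/m².

650 W/m²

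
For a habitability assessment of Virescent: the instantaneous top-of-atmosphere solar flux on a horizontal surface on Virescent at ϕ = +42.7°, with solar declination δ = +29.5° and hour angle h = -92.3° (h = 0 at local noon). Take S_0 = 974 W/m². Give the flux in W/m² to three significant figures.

300 W/m²

cos θ_z = sin ϕ sin δ + cos ϕ cos δ cos h = 0.333942 + -0.025670 = 0.308272.
Flux = S_0 · cos θ_z = 974 × 0.308272 = 300.3 W/m².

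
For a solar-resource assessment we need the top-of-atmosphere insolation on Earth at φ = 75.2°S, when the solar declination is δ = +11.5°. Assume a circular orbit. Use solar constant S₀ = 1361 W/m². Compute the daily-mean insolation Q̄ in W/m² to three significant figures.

Q̄ ≈ 11.4 W/m²

cos H₀ = −tan(-75.2°) tan(+11.500°) = 0.7700, H₀ = 0.6919 rad.
Bracket: H₀ sin φ sin δ + cos φ cos δ sin H₀ = 0.6919×-0.96682×0.19937 + 0.25545×0.97992×0.63800 = -0.133367 + 0.159705 = 0.026338.
Q̄ = (S₀/π) × [bracket] = (1361/π) × 0.026338 = 11.41 W/m².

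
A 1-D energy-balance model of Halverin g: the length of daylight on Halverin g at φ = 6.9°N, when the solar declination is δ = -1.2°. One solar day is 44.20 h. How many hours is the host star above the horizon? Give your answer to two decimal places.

cos H₀ = −tan φ · tan δ = −tan(+6.9°) × tan(-1.200°) = 0.0025, so H₀ = 1.5683 rad = 89.85°.
Daylight = 2H₀/(2π) × 44.20 h = (1.5683/π) × 44.20 = 22.06 h.

22.06 h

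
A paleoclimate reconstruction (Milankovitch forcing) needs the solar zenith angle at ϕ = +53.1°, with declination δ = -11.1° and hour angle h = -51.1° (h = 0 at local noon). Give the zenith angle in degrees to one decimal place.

θ_z = 77.5°

cos θ_z = sin ϕ sin δ + cos ϕ cos δ cos h = -0.153957 + 0.369988 = 0.216031.
θ_z = arccos(0.216031) = 77.5°.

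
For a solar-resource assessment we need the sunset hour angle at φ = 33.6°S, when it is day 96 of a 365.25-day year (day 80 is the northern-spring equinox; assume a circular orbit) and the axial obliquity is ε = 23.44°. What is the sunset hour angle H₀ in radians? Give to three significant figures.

H₀ = 1.50 rad

Solar longitude: λ_s = 360° × (96 − 80)/365.25 = 15.770°.
sin δ = sin 23.44° × sin 15.770° = 0.10811, so δ = +6.206°.
cos H₀ = −tan φ · tan δ = −tan(-33.6°) × tan(+6.206°) = 0.0723, so H₀ = 1.4985 rad = 85.86°.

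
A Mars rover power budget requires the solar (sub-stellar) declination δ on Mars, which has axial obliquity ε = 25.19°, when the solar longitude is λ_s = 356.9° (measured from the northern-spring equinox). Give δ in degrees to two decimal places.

sin δ = sin ε · sin λ_s = sin 25.19° × sin 356.9° = -0.023017.
δ = arcsin(-0.023017) = -1.32°.

δ = -1.32°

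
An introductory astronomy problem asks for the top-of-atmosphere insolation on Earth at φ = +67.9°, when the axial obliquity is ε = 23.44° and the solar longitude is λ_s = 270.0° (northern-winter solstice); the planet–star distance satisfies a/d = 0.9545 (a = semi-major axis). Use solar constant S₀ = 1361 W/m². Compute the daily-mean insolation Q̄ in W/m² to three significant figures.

Q̄ ≈ 0.00 W/m²

Solar declination: sin δ = sin ε · sin λ_s = sin 23.44° × sin 270.0° = -0.39779, so δ = -23.440°.
cos H₀ = −tan(+67.9°) tan(-23.440°) = 1.0677 ≥ 1 ⇒ polar night, H₀ = 0 and Q̄ = 0.
Inverse-square distance factor (a/d)² = 0.9545² = 0.911070.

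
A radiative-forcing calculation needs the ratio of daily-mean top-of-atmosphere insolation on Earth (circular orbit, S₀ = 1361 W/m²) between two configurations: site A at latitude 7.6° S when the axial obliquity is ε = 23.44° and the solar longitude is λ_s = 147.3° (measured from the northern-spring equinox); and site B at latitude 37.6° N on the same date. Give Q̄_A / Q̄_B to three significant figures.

— Configuration A (φ=-7.6°):
Solar declination: sin δ = sin ε · sin λ_s = sin 23.44° × sin 147.3° = 0.21490, so δ = +12.410°.
cos H₀ = −tan(-7.6°) tan(+12.410°) = 0.0294, H₀ = 1.5414 rad.
Bracket: H₀ sin φ sin δ + cos φ cos δ sin H₀ = 1.5414×-0.13226×0.21490 + 0.99122×0.97664×0.99957 = -0.043811 + 0.967649 = 0.923838.
Q̄ = (S₀/π) × [bracket] = (1361/π) × 0.923838 = 400.22 W/m².
— Configuration B (φ=+37.6°):
cos H₀ = −tan(+37.6°) tan(+12.410°) = -0.1695, H₀ = 1.7411 rad.
Bracket: H₀ sin φ sin δ + cos φ cos δ sin H₀ = 1.7411×0.61015×0.21490 + 0.79229×0.97664×0.98554 = 0.228295 + 0.762593 = 0.990888.
Q̄ = (S₀/π) × [bracket] = (1361/π) × 0.990888 = 429.27 W/m².
Ratio Q̄_A / Q̄_B = 400.22 / 429.27 = 0.9323.

Q̄_A / Q̄_B ≈ 0.932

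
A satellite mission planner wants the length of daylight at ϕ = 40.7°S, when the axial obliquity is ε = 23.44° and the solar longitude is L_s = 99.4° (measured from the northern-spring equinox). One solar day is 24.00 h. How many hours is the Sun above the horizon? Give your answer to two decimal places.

Solar declination: sin δ = sin ε · sin L_s = sin 23.44° × sin 99.4° = 0.39245, so δ = +23.107°.
cos h₀ = −tan ϕ · tan δ = −tan(-40.7°) × tan(+23.107°) = 0.3670, so h₀ = 1.1950 rad = 68.47°.
Daylight = 2h₀/(2π) × 24.00 h = (1.1950/π) × 24.00 = 9.13 h.

9.13 h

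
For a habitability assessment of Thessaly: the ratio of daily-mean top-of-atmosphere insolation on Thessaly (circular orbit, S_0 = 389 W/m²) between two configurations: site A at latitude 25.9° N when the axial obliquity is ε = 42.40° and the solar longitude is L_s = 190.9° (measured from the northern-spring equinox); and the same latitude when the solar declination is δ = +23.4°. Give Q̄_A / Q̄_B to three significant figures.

Q̄_A / Q̄_B ≈ 0.722

— Configuration A (ϕ=+25.9°):
Solar declination: sin δ = sin ε · sin L_s = sin 42.40° × sin 190.9° = -0.12751, so δ = -7.326°.
cos h₀ = −tan(+25.9°) tan(-7.326°) = 0.0624, h₀ = 1.5083 rad.
Bracket: h₀ sin ϕ sin δ + cos ϕ cos δ sin h₀ = 1.5083×0.43680×-0.12751 + 0.89956×0.99184×0.99805 = -0.084007 + 0.890480 = 0.806473.
Q̄ = (S_0/π) × [bracket] = (389/π) × 0.806473 = 99.860 W/m².
— Configuration B (ϕ=+25.9°):
cos h₀ = −tan(+25.9°) tan(+23.400°) = -0.2101, h₀ = 1.7825 rad.
Bracket: h₀ sin ϕ sin δ + cos ϕ cos δ sin h₀ = 1.7825×0.43680×0.39715 + 0.89956×0.91775×0.97767 = 0.309219 + 0.807136 = 1.116355.
Q̄ = (S_0/π) × [bracket] = (389/π) × 1.116355 = 138.23 W/m².
Ratio Q̄_A / Q̄_B = 99.860 / 138.23 = 0.7224.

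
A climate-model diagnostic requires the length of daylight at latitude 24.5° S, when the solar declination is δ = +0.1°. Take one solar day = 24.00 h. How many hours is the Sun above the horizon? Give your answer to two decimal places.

cos H₀ = −tan φ · tan δ = −tan(-24.5°) × tan(+0.100°) = 0.0008, so H₀ = 1.5700 rad = 89.95°.
Daylight = 2H₀/(2π) × 24.00 h = (1.5700/π) × 24.00 = 11.99 h.

11.99 h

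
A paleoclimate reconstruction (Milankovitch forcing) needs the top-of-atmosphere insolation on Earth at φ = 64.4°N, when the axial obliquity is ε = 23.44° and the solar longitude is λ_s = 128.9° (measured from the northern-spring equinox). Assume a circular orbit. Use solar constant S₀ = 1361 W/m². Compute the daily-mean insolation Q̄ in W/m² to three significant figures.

Q̄ ≈ 411 W/m²

Solar declination: sin δ = sin ε · sin λ_s = sin 23.44° × sin 128.9° = 0.30958, so δ = +18.034°.
cos H₀ = −tan(+64.4°) tan(+18.034°) = -0.6795, H₀ = 2.3179 rad.
Bracket: H₀ sin φ sin δ + cos φ cos δ sin H₀ = 2.3179×0.90183×0.30958 + 0.43209×0.95087×0.73366 = 0.647131 + 0.301433 = 0.948564.
Q̄ = (S₀/π) × [bracket] = (1361/π) × 0.948564 = 410.9 W/m².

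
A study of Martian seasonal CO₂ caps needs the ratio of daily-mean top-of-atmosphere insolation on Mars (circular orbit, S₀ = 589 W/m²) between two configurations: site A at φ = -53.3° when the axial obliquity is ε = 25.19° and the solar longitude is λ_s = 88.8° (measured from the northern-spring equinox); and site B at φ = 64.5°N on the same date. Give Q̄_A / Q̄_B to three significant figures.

— Configuration A (φ=-53.3°):
Solar declination: sin δ = sin ε · sin λ_s = sin 25.19° × sin 88.8° = 0.42553, so δ = +25.184°.
cos H₀ = −tan(-53.3°) tan(+25.184°) = 0.6309, H₀ = 0.8881 rad.
Bracket: H₀ sin φ sin δ + cos φ cos δ sin H₀ = 0.8881×-0.80178×0.42553 + 0.59763×0.90495×0.77590 = -0.303003 + 0.419626 = 0.116623.
Q̄ = (S₀/π) × [bracket] = (589/π) × 0.116623 = 21.865 W/m².
— Configuration B (φ=+64.5°):
cos H₀ = −tan(+64.5°) tan(+25.184°) = -0.9858, H₀ = 2.9732 rad.
Bracket: H₀ sin φ sin δ + cos φ cos δ sin H₀ = 2.9732×0.90259×0.42553 + 0.43051×0.90495×0.16764 = 1.141944 + 0.065311 = 1.207255.
Q̄ = (S₀/π) × [bracket] = (589/π) × 1.207255 = 226.34 W/m².
Ratio Q̄_A / Q̄_B = 21.865 / 226.34 = 0.09660.

Q̄_A / Q̄_B ≈ 0.0966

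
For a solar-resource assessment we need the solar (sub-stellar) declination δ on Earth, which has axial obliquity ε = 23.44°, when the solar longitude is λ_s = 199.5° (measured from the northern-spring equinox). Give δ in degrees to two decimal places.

δ = -7.63°

sin δ = sin ε · sin λ_s = sin 23.44° × sin 199.5° = -0.132785.
δ = arcsin(-0.132785) = -7.63°.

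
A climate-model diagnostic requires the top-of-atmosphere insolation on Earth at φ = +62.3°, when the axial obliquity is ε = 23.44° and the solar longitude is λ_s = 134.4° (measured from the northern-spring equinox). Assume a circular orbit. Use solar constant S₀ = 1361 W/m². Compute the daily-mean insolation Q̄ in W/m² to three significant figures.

Q̄ ≈ 396 W/m²

Solar declination: sin δ = sin ε · sin λ_s = sin 23.44° × sin 134.4° = 0.28421, so δ = +16.512°.
cos H₀ = −tan(+62.3°) tan(+16.512°) = -0.5646, H₀ = 2.1708 rad.
Bracket: H₀ sin φ sin δ + cos φ cos δ sin H₀ = 2.1708×0.88539×0.28421 + 0.46484×0.95876×0.82535 = 0.546253 + 0.367834 = 0.914087.
Q̄ = (S₀/π) × [bracket] = (1361/π) × 0.914087 = 396.0 W/m².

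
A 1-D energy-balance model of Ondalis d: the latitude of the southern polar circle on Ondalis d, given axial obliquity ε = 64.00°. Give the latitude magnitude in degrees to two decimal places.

26.00°

The polar circle is the lowest latitude that experiences at least one full rotation of continuous darkness at the northern-summer solstice; it lies at |φ| = 90° − ε = 90° − 64.00° = 26.00°.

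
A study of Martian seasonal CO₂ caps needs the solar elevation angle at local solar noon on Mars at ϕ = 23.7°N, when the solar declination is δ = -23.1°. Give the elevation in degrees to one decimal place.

At local noon the hour angle is zero, so the zenith angle equals |ϕ − δ| = |+23.7° − (-23.100°)| = 46.800°.
Elevation = 90° − 46.800° = 43.2°.

43.2°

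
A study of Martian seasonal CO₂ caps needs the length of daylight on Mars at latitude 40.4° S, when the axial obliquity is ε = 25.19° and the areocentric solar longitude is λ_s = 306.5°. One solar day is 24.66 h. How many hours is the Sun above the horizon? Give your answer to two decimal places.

14.80 h

sin δ = sin 25.19° × sin 306.5° = -0.34214, so δ = -20.007°.
cos H₀ = −tan φ · tan δ = −tan(-40.4°) × tan(-20.007°) = -0.3099, so H₀ = 1.8859 rad = 108.05°.
Daylight = 2H₀/(2π) × 24.66 h = (1.8859/π) × 24.66 = 14.80 h.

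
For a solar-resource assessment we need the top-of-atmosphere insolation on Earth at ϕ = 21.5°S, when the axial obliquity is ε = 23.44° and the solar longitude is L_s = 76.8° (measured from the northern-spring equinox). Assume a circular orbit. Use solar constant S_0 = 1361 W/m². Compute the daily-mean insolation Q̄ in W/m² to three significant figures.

Q̄ ≈ 280 W/m²

Solar declination: sin δ = sin ε · sin L_s = sin 23.44° × sin 76.8° = 0.38728, so δ = +22.785°.
cos h₀ = −tan(-21.5°) tan(+22.785°) = 0.1655, h₀ = 1.4046 rad.
Bracket: h₀ sin ϕ sin δ + cos ϕ cos δ sin h₀ = 1.4046×-0.36650×0.38728 + 0.93042×0.92196×0.98622 = -0.199366 + 0.845989 = 0.646623.
Q̄ = (S_0/π) × [bracket] = (1361/π) × 0.646623 = 280.1 W/m².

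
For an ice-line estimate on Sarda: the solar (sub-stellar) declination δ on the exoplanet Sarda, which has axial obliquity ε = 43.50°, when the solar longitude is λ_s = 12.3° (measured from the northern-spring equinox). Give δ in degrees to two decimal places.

sin δ = sin ε · sin λ_s = sin 43.50° × sin 12.3° = 0.146640.
δ = arcsin(0.146640) = +8.43°.

δ = +8.43°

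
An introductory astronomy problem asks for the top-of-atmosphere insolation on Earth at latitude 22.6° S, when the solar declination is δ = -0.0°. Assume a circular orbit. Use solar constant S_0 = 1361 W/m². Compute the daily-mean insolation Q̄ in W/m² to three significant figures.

cos h₀ = −tan(-22.6°) tan(-0.000°) = -0.0000, h₀ = 1.5708 rad.
Bracket: h₀ sin ϕ sin δ + cos ϕ cos δ sin h₀ = 1.5708×-0.38430×-0.00000 + 0.92321×1.00000×1.00000 = 0.000000 + 0.923210 = 0.923210.
Q̄ = (S_0/π) × [bracket] = (1361/π) × 0.923210 = 400.0 W/m².

Q̄ ≈ 400 W/m²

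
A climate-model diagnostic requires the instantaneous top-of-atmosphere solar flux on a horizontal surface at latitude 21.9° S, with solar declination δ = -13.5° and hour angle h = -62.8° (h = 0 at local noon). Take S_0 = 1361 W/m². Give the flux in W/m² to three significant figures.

cos θ_z = sin ϕ sin δ + cos ϕ cos δ cos h = 0.087072 + 0.412394 = 0.499466.
Flux = S_0 · cos θ_z = 1361 × 0.499466 = 679.8 W/m².

680 W/m²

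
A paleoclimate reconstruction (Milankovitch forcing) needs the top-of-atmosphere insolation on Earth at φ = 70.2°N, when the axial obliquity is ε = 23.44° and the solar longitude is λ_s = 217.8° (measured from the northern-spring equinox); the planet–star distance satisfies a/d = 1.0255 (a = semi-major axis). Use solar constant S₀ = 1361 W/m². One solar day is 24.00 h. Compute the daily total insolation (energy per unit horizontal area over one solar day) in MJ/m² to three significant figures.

2.05 MJ/m²

Solar declination: sin δ = sin ε · sin λ_s = sin 23.44° × sin 217.8° = -0.24381, so δ = -14.111°.
cos H₀ = −tan(+70.2°) tan(-14.111°) = 0.6983, H₀ = 0.7978 rad.
Bracket: H₀ sin φ sin δ + cos φ cos δ sin H₀ = 0.7978×0.94088×-0.24381 + 0.33874×0.96982×0.71583 = -0.183012 + 0.235162 = 0.052150.
Inverse-square distance factor (a/d)² = 1.0255² = 1.051650.
Q̄ = (S₀/π) × 1.051650 × [bracket] = (1361/π) × 1.051650 × 0.052150 = 23.759 W/m².
Daily total = Q̄ × 24.00 h × 3600 s/h = 23.759 × 24.00 × 3600 / 10⁶ = 2.053 MJ/m².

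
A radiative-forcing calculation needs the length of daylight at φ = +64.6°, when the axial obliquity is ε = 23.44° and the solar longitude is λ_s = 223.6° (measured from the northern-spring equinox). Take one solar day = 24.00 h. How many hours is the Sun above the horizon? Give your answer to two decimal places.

Solar declination: sin δ = sin ε · sin λ_s = sin 23.44° × sin 223.6° = -0.27432, so δ = -15.922°.
cos H₀ = −tan φ · tan δ = −tan(+64.6°) × tan(-15.922°) = 0.6008, so H₀ = 0.9263 rad = 53.07°.
Daylight = 2H₀/(2π) × 24.00 h = (0.9263/π) × 24.00 = 7.08 h.

7.08 h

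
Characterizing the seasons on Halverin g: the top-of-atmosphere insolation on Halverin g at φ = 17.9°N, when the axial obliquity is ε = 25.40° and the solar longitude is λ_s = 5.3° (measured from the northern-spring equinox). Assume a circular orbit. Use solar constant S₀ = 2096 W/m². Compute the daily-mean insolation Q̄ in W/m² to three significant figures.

Solar declination: sin δ = sin ε · sin λ_s = sin 25.40° × sin 5.3° = 0.03962, so δ = +2.271°.
cos H₀ = −tan(+17.9°) tan(+2.271°) = -0.0128, H₀ = 1.5836 rad.
Bracket: H₀ sin φ sin δ + cos φ cos δ sin H₀ = 1.5836×0.30736×0.03962 + 0.95159×0.99921×0.99992 = 0.019284 + 0.950762 = 0.970046.
Q̄ = (S₀/π) × [bracket] = (2096/π) × 0.970046 = 647.2 W/m².

Q̄ ≈ 647 W/m²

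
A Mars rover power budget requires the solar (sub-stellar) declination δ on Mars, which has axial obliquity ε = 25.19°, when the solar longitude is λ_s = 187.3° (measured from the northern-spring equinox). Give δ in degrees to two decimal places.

sin δ = sin ε · sin λ_s = sin 25.19° × sin 187.3° = -0.054081.
δ = arcsin(-0.054081) = -3.10°.

δ = -3.10°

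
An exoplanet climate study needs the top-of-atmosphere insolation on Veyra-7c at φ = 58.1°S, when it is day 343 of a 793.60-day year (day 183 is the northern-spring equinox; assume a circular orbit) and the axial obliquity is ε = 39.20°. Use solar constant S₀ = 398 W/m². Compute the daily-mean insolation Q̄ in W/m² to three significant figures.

Q̄ ≈ 0.00 W/m²

Solar longitude: λ_s = 360° × (343 − 183)/793.60 = 72.581°.
sin δ = sin 39.20° × sin 72.581° = 0.60304, so δ = +37.088°.
cos H₀ = −tan(-58.1°) tan(+37.088°) = 1.2145 ≥ 1 ⇒ polar night, H₀ = 0 and Q̄ = 0.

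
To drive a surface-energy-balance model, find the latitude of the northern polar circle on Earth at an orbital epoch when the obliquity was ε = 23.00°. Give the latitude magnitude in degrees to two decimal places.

The polar circle is the lowest latitude that experiences at least one full rotation of continuous daylight at the northern-summer solstice; it lies at |φ| = 90° − ε = 90° − 23.00° = 67.00°.

67.00°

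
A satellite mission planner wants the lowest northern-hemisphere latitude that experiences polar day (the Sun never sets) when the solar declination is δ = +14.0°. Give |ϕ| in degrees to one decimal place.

|ϕ| = 76.0°

Polar day requires cos h₀ = −tan ϕ tan δ ≤ −1, i.e. tan ϕ tan δ ≥ 1.
The boundary is |tan ϕ| · |tan δ| = 1, so |ϕ| = 90° − |δ| = 90° − 14.0° = 76.0° in the northern hemisphere.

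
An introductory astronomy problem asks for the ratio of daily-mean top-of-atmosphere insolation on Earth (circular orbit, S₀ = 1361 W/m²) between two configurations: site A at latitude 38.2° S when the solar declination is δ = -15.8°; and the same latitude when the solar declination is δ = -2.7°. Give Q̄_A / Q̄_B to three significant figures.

Q̄_A / Q̄_B ≈ 1.25

— Configuration A (φ=-38.2°):
cos H₀ = −tan(-38.2°) tan(-15.800°) = -0.2227, H₀ = 1.7954 rad.
Bracket: H₀ sin φ sin δ + cos φ cos δ sin H₀ = 1.7954×-0.61841×-0.27228 + 0.78586×0.96222×0.97489 = 0.302311 + 0.737183 = 1.039494.
Q̄ = (S₀/π) × [bracket] = (1361/π) × 1.039494 = 450.33 W/m².
— Configuration B (φ=-38.2°):
cos H₀ = −tan(-38.2°) tan(-2.700°) = -0.0371, H₀ = 1.6079 rad.
Bracket: H₀ sin φ sin δ + cos φ cos δ sin H₀ = 1.6079×-0.61841×-0.04711 + 0.78586×0.99889×0.99931 = 0.046843 + 0.784446 = 0.831289.
Q̄ = (S₀/π) × [bracket] = (1361/π) × 0.831289 = 360.13 W/m².
Ratio Q̄_A / Q̄_B = 450.33 / 360.13 = 1.250.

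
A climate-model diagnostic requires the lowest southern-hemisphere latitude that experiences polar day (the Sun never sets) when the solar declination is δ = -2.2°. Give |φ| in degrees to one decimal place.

|φ| = 87.8°

Polar day requires cos H₀ = −tan φ tan δ ≤ −1, i.e. tan φ tan δ ≥ 1.
The boundary is |tan φ| · |tan δ| = 1, so |φ| = 90° − |δ| = 90° − 2.2° = 87.8° in the southern hemisphere.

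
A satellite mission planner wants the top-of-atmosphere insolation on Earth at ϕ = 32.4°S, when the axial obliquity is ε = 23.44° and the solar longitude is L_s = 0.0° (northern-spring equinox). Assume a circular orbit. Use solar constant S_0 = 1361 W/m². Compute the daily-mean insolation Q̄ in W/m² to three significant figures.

Solar declination: sin δ = sin ε · sin L_s = sin 23.44° × sin 0.0° = 0.00000, so δ = +0.000°.
cos h₀ = −tan(-32.4°) tan(+0.000°) = 0.0000, h₀ = 1.5708 rad.
Bracket: h₀ sin ϕ sin δ + cos ϕ cos δ sin h₀ = 1.5708×-0.53583×0.00000 + 0.84433×1.00000×1.00000 = -0.000000 + 0.844330 = 0.844330.
Q̄ = (S_0/π) × [bracket] = (1361/π) × 0.844330 = 365.8 W/m².

Q̄ ≈ 366 W/m²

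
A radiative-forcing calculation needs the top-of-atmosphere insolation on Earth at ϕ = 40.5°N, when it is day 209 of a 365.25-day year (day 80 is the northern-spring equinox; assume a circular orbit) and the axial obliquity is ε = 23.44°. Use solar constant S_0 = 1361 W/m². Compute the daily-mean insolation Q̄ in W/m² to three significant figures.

Solar longitude: L_s = 360° × (209 − 80)/365.25 = 127.146°.
sin δ = sin 23.44° × sin 127.146° = 0.31708, so δ = +18.486°.
cos h₀ = −tan(+40.5°) tan(+18.486°) = -0.2855, h₀ = 1.8604 rad.
Bracket: h₀ sin ϕ sin δ + cos ϕ cos δ sin h₀ = 1.8604×0.64945×0.31708 + 0.76041×0.94840×0.95837 = 0.383108 + 0.691150 = 1.074258.
Q̄ = (S_0/π) × [bracket] = (1361/π) × 1.074258 = 465.4 W/m².

Q̄ ≈ 465 W/m²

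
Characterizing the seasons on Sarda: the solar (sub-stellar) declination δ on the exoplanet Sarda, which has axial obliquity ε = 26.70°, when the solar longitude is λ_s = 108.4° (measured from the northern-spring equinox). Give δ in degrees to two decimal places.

sin δ = sin ε · sin λ_s = sin 26.70° × sin 108.4° = 0.426348.
δ = arcsin(0.426348) = +25.24°.

δ = +25.24°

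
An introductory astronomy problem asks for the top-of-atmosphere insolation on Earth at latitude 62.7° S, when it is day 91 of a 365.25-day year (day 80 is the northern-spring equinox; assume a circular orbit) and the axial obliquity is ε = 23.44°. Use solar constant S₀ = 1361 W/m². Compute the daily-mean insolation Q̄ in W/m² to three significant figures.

Q̄ ≈ 155 W/m²

Solar longitude: λ_s = 360° × (91 − 80)/365.25 = 10.842°.
sin δ = sin 23.44° × sin 10.842° = 0.07482, so δ = +4.291°.
cos H₀ = −tan(-62.7°) tan(+4.291°) = 0.1454, H₀ = 1.4249 rad.
Bracket: H₀ sin φ sin δ + cos φ cos δ sin H₀ = 1.4249×-0.88862×0.07482 + 0.45865×0.99720×0.98938 = -0.094737 + 0.452509 = 0.357772.
Q̄ = (S₀/π) × [bracket] = (1361/π) × 0.357772 = 155.0 W/m².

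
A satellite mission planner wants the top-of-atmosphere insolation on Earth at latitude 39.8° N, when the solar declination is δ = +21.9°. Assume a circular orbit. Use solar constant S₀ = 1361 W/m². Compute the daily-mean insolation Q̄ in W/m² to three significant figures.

cos H₀ = −tan(+39.8°) tan(+21.900°) = -0.3349, H₀ = 1.9123 rad.
Bracket: H₀ sin φ sin δ + cos φ cos δ sin H₀ = 1.9123×0.64011×0.37299 + 0.76828×0.92784×0.94224 = 0.456570 + 0.671667 = 1.128237.
Q̄ = (S₀/π) × [bracket] = (1361/π) × 1.128237 = 488.8 W/m².

Q̄ ≈ 489 W/m²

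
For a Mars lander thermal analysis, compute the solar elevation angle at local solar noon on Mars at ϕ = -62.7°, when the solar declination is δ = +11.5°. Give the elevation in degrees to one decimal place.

At local noon the hour angle is zero, so the zenith angle equals |ϕ − δ| = |-62.7° − (+11.500°)| = 74.200°.
Elevation = 90° − 74.200° = 15.8°.

15.8°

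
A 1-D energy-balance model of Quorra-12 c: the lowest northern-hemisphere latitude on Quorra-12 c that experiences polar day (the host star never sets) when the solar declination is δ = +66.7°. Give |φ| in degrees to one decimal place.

|φ| = 23.3°

Polar day requires cos H₀ = −tan φ tan δ ≤ −1, i.e. tan φ tan δ ≥ 1.
The boundary is |tan φ| · |tan δ| = 1, so |φ| = 90° − |δ| = 90° − 66.7° = 23.3° in the northern hemisphere.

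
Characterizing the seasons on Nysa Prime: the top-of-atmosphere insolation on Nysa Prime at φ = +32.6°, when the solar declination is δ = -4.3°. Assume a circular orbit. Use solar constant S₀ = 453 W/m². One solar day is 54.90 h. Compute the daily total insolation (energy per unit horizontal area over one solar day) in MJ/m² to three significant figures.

22.2 MJ/m²

cos H₀ = −tan(+32.6°) tan(-4.300°) = 0.0481, H₀ = 1.5227 rad.
Bracket: H₀ sin φ sin δ + cos φ cos δ sin H₀ = 1.5227×0.53877×-0.07498 + 0.84245×0.99719×0.99884 = -0.061512 + 0.839108 = 0.777596.
Q̄ = (S₀/π) × [bracket] = (453/π) × 0.777596 = 112.12 W/m².
Daily total = Q̄ × 54.90 h × 3600 s/h = 112.12 × 54.90 × 3600 / 10⁶ = 22.16 MJ/m².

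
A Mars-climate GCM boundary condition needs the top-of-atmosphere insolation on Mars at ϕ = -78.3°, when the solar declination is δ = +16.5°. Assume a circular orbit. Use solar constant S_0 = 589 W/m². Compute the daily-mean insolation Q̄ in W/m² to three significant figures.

cos h₀ = −tan(-78.3°) tan(+16.500°) = 1.4304 ≥ 1 ⇒ polar night, h₀ = 0 and Q̄ = 0.

Q̄ ≈ 0.00 W/m²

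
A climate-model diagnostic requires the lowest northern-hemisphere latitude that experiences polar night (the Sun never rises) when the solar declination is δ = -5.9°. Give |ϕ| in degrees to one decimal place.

|ϕ| = 84.1°

Polar night requires cos h₀ = −tan ϕ tan δ ≥ 1, i.e. tan ϕ tan δ ≤ −1.
The boundary is |tan ϕ| · |tan δ| = 1, so |ϕ| = 90° − |δ| = 90° − 5.9° = 84.1° in the northern hemisphere.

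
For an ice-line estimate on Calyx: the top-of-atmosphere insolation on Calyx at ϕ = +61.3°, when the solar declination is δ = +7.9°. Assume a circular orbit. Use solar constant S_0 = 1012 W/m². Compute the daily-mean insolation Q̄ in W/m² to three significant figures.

cos h₀ = −tan(+61.3°) tan(+7.900°) = -0.2535, h₀ = 1.8270 rad.
Bracket: h₀ sin ϕ sin δ + cos ϕ cos δ sin h₀ = 1.8270×0.87715×0.13744 + 0.48022×0.99051×0.96735 = 0.220255 + 0.460132 = 0.680387.
Q̄ = (S_0/π) × [bracket] = (1012/π) × 0.680387 = 219.2 W/m².

Q̄ ≈ 219 W/m²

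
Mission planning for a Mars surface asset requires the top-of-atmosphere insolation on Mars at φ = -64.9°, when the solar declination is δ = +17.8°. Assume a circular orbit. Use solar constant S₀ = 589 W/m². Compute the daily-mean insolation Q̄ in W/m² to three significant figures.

Q̄ ≈ 12.8 W/m²

cos H₀ = −tan(-64.9°) tan(+17.800°) = 0.6854, H₀ = 0.8156 rad.
Bracket: H₀ sin φ sin δ + cos φ cos δ sin H₀ = 0.8156×-0.90557×0.30570 + 0.42420×0.95213×0.72817 = -0.225785 + 0.294103 = 0.068318.
Q̄ = (S₀/π) × [bracket] = (589/π) × 0.068318 = 12.81 W/m².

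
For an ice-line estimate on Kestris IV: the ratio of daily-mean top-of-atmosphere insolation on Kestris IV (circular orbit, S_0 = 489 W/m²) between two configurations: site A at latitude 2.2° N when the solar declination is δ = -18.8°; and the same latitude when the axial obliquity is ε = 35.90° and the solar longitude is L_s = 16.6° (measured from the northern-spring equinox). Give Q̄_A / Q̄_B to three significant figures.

Q̄_A / Q̄_B ≈ 0.931

— Configuration A (ϕ=+2.2°):
cos h₀ = −tan(+2.2°) tan(-18.800°) = 0.0131, h₀ = 1.5577 rad.
Bracket: h₀ sin ϕ sin δ + cos ϕ cos δ sin h₀ = 1.5577×0.03839×-0.32227 + 0.99926×0.94665×0.99991 = -0.019272 + 0.945864 = 0.926592.
Q̄ = (S_0/π) × [bracket] = (489/π) × 0.926592 = 144.23 W/m².
— Configuration B (ϕ=+2.2°):
Solar declination: sin δ = sin ε · sin L_s = sin 35.90° × sin 16.6° = 0.16752, so δ = +9.644°.
cos h₀ = −tan(+2.2°) tan(+9.644°) = -0.0065, h₀ = 1.5773 rad.
Bracket: h₀ sin ϕ sin δ + cos ϕ cos δ sin h₀ = 1.5773×0.03839×0.16752 + 0.99926×0.98587×0.99998 = 0.010144 + 0.985121 = 0.995265.
Q̄ = (S_0/π) × [bracket] = (489/π) × 0.995265 = 154.92 W/m².
Ratio Q̄_A / Q̄_B = 144.23 / 154.92 = 0.9310.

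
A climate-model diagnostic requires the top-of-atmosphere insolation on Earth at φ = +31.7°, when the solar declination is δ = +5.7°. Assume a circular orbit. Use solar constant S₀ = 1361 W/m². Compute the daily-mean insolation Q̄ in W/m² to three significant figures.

cos H₀ = −tan(+31.7°) tan(+5.700°) = -0.0616, H₀ = 1.6325 rad.
Bracket: H₀ sin φ sin δ + cos φ cos δ sin H₀ = 1.6325×0.52547×0.09932 + 0.85081×0.99506×0.99810 = 0.085200 + 0.844998 = 0.930198.
Q̄ = (S₀/π) × [bracket] = (1361/π) × 0.930198 = 403.0 W/m².

Q̄ ≈ 403 W/m²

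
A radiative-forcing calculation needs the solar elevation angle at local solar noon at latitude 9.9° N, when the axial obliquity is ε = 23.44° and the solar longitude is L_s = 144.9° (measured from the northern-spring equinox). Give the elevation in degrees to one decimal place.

Solar declination: sin δ = sin ε · sin L_s = sin 23.44° × sin 144.9° = 0.22873, so δ = +13.222°.
At local noon the hour angle is zero, so the zenith angle equals |ϕ − δ| = |+9.9° − (+13.222°)| = 3.322°.
Elevation = 90° − 3.322° = 86.7°.

86.7°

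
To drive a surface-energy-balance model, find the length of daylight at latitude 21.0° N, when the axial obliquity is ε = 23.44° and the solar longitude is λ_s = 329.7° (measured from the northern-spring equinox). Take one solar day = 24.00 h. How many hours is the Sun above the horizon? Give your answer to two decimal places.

11.40 h

Solar declination: sin δ = sin ε · sin λ_s = sin 23.44° × sin 329.7° = -0.20070, so δ = -11.578°.
cos H₀ = −tan φ · tan δ = −tan(+21.0°) × tan(-11.578°) = 0.0786, so H₀ = 1.4921 rad = 85.49°.
Daylight = 2H₀/(2π) × 24.00 h = (1.4921/π) × 24.00 = 11.40 h.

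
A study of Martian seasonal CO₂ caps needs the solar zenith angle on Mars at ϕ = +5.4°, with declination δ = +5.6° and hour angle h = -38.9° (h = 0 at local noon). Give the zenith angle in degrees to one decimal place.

θ_z = 38.7°

cos θ_z = sin ϕ sin δ + cos ϕ cos δ cos h = 0.009183 + 0.771092 = 0.780275.
θ_z = arccos(0.780275) = 38.7°.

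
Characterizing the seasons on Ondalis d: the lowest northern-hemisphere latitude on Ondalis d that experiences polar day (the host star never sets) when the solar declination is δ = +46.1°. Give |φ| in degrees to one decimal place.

Polar day requires cos H₀ = −tan φ tan δ ≤ −1, i.e. tan φ tan δ ≥ 1.
The boundary is |tan φ| · |tan δ| = 1, so |φ| = 90° − |δ| = 90° − 46.1° = 43.9° in the northern hemisphere.

|φ| = 43.9°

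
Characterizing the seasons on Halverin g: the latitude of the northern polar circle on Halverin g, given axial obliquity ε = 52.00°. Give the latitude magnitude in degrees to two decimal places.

The polar circle is the lowest latitude that experiences at least one full rotation of continuous daylight at the northern-summer solstice; it lies at |φ| = 90° − ε = 90° − 52.00° = 38.00°.

38.00°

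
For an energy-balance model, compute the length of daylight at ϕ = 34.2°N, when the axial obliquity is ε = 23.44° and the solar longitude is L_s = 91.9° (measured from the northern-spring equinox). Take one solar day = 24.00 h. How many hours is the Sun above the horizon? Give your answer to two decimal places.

Solar declination: sin δ = sin ε · sin L_s = sin 23.44° × sin 91.9° = 0.39757, so δ = +23.426°.
cos h₀ = −tan ϕ · tan δ = −tan(+34.2°) × tan(+23.426°) = -0.2945, so h₀ = 1.8697 rad = 107.13°.
Daylight = 2h₀/(2π) × 24.00 h = (1.8697/π) × 24.00 = 14.28 h.

14.28 h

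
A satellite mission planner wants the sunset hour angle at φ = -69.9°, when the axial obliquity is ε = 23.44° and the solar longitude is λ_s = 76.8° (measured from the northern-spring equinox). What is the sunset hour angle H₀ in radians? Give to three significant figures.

Solar declination: sin δ = sin ε · sin λ_s = sin 23.44° × sin 76.8° = 0.38728, so δ = +22.785°.
cos H₀ = −tan φ · tan δ = 1.1479 ≥ 1, so the Sun never rises (polar night) and H₀ = 0.

H₀ = 0.00 rad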